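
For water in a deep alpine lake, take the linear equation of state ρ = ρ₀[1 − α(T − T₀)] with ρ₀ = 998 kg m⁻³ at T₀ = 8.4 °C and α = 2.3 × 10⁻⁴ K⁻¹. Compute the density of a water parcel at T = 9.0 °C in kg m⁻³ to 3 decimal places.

T − T₀ = +0.6 K.
Bracket = 1 − α·(+0.6) = 1 + (-1.38 × 10⁻⁴) = 0.9998620.
ρ = 998 × 0.9998620 = 997.862 kg m⁻³.

997.862 kg m⁻³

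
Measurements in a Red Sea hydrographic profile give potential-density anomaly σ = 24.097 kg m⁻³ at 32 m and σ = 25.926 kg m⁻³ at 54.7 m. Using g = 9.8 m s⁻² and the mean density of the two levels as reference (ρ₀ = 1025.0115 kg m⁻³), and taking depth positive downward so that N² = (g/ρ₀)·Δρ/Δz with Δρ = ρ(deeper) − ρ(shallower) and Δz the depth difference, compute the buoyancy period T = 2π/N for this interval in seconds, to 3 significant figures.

Δρ = 1025.926 − 1024.097 = 1.829 kg m⁻³ over Δz = 54.7 − 32 = 22.7 m.
N² = (9.8/1025.0115) × (1.829/22.7) = 7.7034 × 10⁻⁴ s⁻².
N = √(7.7034 × 10⁻⁴) = 0.027755 rad s⁻¹, so T = 2π/N = 226.38 s ≈ 226 s.

226 s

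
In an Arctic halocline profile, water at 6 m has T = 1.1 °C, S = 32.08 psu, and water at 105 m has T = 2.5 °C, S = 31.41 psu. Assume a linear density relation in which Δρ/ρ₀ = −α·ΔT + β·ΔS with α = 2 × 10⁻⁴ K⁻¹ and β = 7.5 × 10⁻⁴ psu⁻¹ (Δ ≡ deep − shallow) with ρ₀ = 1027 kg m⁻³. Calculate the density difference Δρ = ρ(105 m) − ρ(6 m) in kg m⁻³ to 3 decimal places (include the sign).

-0.804 kg m⁻³

ΔT = +1.4 K, ΔS = -0.67 psu (deep − shallow).
Δρ/ρ₀ = −(2 × 10⁻⁴)(+1.4) + (7.5 × 10⁻⁴)(-0.67) = -7.825 × 10⁻⁴.
Δρ = 1027 × (-7.825 × 10⁻⁴) = -0.804 kg m⁻³.
Negative Δρ: lighter below, statically unstable.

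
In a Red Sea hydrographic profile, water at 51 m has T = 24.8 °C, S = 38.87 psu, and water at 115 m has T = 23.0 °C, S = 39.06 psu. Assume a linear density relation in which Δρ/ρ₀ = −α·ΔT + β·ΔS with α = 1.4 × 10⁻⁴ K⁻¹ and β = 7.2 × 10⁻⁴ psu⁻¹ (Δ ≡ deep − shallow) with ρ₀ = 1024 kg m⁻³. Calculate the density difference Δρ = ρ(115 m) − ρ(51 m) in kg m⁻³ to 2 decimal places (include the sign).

+0.40 kg m⁻³

ΔT = -1.8 K, ΔS = +0.19 psu (deep − shallow).
Δρ/ρ₀ = −(1.4 × 10⁻⁴)(-1.8) + (7.2 × 10⁻⁴)(+0.19) = 3.888 × 10⁻⁴.
Δρ = 1024 × (3.888 × 10⁻⁴) = +0.40 kg m⁻³.
Positive Δρ: denser below, stable.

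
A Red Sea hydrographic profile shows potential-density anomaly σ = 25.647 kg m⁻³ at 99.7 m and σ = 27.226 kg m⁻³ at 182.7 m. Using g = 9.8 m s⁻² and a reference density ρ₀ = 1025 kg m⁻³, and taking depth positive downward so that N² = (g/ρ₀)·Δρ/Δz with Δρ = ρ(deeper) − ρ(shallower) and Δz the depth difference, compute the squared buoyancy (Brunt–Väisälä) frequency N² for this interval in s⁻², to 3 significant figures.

Δρ = 1027.226 − 1025.647 = 1.579 kg m⁻³ over Δz = 182.7 − 99.7 = 83 m.
N² = (9.8/1025) × (1.579/83) = 1.8189 × 10⁻⁴ s⁻² ≈ 1.82 × 10⁻⁴ s⁻².

1.82 × 10⁻⁴ s⁻²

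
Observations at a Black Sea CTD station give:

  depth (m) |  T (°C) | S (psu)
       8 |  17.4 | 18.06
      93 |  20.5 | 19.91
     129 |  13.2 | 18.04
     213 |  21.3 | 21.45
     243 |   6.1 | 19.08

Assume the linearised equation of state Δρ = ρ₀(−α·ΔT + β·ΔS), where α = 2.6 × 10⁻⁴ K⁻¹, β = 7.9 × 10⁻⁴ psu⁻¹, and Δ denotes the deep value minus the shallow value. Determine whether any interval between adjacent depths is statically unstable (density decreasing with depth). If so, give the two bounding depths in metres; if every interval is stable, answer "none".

none

Evaluate Δρ/ρ₀ = −αΔT + βΔS across each adjacent pair:
  8–93 m: −αΔT+βΔS = −(2.6 × 10⁻⁴)(+3.1)+(7.9 × 10⁻⁴)(+1.85) = 6.6 × 10⁻⁴ → stable
  93–129 m: −αΔT+βΔS = −(2.6 × 10⁻⁴)(-7.3)+(7.9 × 10⁻⁴)(-1.87) = 4.2 × 10⁻⁴ → stable
  129–213 m: −αΔT+βΔS = −(2.6 × 10⁻⁴)(+8.1)+(7.9 × 10⁻⁴)(+3.41) = 5.9 × 10⁻⁴ → stable
  213–243 m: −αΔT+βΔS = −(2.6 × 10⁻⁴)(-15.2)+(7.9 × 10⁻⁴)(-2.37) = 2.1 × 10⁻³ → stable
Every interval has Δρ > 0: the column is stably stratified throughout.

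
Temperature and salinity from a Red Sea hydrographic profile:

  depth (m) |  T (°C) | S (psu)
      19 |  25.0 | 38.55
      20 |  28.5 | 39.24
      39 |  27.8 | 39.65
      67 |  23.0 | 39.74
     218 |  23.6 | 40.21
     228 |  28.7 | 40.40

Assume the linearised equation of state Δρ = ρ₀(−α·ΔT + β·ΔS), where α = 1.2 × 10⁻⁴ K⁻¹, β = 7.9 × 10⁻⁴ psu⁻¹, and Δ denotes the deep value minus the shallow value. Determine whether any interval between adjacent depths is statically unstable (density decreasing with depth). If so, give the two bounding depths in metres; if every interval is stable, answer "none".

218–228 m

Evaluate Δρ/ρ₀ = −αΔT + βΔS across each adjacent pair:
  19–20 m: −αΔT+βΔS = −(1.2 × 10⁻⁴)(+3.5)+(7.9 × 10⁻⁴)(+0.69) = 1.3 × 10⁻⁴ → stable
  20–39 m: −αΔT+βΔS = −(1.2 × 10⁻⁴)(-0.7)+(7.9 × 10⁻⁴)(+0.41) = 4.1 × 10⁻⁴ → stable
  39–67 m: −αΔT+βΔS = −(1.2 × 10⁻⁴)(-4.8)+(7.9 × 10⁻⁴)(+0.09) = 6.5 × 10⁻⁴ → stable
  67–218 m: −αΔT+βΔS = −(1.2 × 10⁻⁴)(+0.6)+(7.9 × 10⁻⁴)(+0.47) = 3.0 × 10⁻⁴ → stable
  218–228 m: −αΔT+βΔS = −(1.2 × 10⁻⁴)(+5.1)+(7.9 × 10⁻⁴)(+0.19) = -4.6 × 10⁻⁴ → UNSTABLE
The 218–228 m interval has Δρ < 0: lighter water underlies denser water.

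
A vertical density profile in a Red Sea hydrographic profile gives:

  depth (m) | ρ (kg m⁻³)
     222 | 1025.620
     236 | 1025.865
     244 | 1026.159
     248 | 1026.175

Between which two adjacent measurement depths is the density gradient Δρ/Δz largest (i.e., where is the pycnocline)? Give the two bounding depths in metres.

236–244 m

Compute the density gradient over each adjacent pair:
  222–236 m: Δρ/Δz = 0.245/14 = 0.017 kg m⁻⁴
  236–244 m: Δρ/Δz = 0.294/8 = 0.037 kg m⁻⁴
  244–248 m: Δρ/Δz = 0.016/4 = 4.0 × 10⁻³ kg m⁻⁴
The largest gradient is in the 236–244 m interval — the pycnocline.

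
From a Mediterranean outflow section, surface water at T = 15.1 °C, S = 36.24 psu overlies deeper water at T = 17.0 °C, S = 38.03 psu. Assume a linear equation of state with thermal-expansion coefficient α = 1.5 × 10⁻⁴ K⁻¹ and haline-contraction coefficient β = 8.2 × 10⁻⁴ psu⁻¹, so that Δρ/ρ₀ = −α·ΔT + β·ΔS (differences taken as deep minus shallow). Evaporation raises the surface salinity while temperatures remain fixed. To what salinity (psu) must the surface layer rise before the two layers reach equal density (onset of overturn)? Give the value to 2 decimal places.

37.68 psu

Neutral buoyancy requires −α(T_deep − T_surf) + β(S_deep − S_surf′) = 0.
S_surf′ = S_deep − (α/β)·ΔT = 38.03 − (1.5 × 10⁻⁴/8.2 × 10⁻⁴)·(+1.9) = 37.6824 psu.
Increase required: 37.6824 − 36.24 = 1.4424 psu.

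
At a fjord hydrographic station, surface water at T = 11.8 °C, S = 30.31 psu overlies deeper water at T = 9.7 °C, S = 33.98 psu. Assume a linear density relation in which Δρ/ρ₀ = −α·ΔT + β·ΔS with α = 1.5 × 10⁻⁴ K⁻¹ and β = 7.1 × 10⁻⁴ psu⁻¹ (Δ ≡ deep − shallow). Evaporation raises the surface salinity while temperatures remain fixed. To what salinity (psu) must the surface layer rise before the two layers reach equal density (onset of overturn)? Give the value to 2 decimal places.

Neutral buoyancy requires −α(T_deep − T_surf) + β(S_deep − S_surf′) = 0.
S_surf′ = S_deep − (α/β)·ΔT = 33.98 − (1.5 × 10⁻⁴/7.1 × 10⁻⁴)·(-2.1) = 34.4237 psu.
Increase required: 34.4237 − 30.31 = 4.1137 psu.

34.42 psu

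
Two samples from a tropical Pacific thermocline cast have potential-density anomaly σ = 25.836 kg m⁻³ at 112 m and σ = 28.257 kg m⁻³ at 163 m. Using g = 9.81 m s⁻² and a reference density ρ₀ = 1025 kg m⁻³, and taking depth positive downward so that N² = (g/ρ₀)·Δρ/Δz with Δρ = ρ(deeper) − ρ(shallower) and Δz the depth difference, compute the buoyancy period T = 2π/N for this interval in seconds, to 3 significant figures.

Δρ = 1028.257 − 1025.836 = 2.421 kg m⁻³ over Δz = 163 − 112 = 51 m.
N² = (9.81/1025) × (2.421/51) = 4.5433 × 10⁻⁴ s⁻².
N = √(4.5433 × 10⁻⁴) = 0.021315 rad s⁻¹, so T = 2π/N = 294.78 s ≈ 295 s.
Since Δρ > 0 the layer is stably stratified.

295 s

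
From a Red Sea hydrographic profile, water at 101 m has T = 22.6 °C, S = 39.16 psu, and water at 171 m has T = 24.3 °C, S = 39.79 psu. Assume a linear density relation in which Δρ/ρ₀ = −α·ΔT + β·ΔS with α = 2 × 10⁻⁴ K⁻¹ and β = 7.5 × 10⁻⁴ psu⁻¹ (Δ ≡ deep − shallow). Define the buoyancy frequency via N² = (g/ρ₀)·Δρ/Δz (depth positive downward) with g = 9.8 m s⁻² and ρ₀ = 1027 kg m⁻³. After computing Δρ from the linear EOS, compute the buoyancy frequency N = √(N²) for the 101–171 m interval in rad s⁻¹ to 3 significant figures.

4.31 × 10⁻³ rad s⁻¹

ΔT = +1.7 K, ΔS = +0.63 psu (deep − shallow).
Δρ/ρ₀ = −αΔT + βΔS = -3.40 × 10⁻⁴ + 4.725 × 10⁻⁴ = 1.325 × 10⁻⁴, so Δρ ≈ 0.1361 kg m⁻³.
N² = (g/ρ₀)·Δρ/Δz = g·(Δρ/ρ₀)/Δz = 9.8 × 1.325 × 10⁻⁴ / 70 = 1.8550 × 10⁻⁵ s⁻².
N = √(1.8550 × 10⁻⁵) = 4.3070 × 10⁻³ rad s⁻¹ ≈ 4.31 × 10⁻³ rad s⁻¹.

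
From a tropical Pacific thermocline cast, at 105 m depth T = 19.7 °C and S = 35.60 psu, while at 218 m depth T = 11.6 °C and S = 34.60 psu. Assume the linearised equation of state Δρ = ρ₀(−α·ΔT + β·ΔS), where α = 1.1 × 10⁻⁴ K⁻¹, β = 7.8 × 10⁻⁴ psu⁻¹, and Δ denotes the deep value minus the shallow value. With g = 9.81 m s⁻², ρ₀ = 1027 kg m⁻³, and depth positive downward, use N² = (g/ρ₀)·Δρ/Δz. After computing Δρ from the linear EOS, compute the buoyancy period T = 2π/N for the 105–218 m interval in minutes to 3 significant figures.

ΔT = -8.1 K, ΔS = -1.00 psu (deep − shallow).
Δρ/ρ₀ = −αΔT + βΔS = 8.91 × 10⁻⁴ − 7.80 × 10⁻⁴ = 1.11 × 10⁻⁴, so Δρ ≈ 0.1140 kg m⁻³.
N² = (g/ρ₀)·Δρ/Δz = g·(Δρ/ρ₀)/Δz = 9.81 × 1.11 × 10⁻⁴ / 113 = 9.6364 × 10⁻⁶ s⁻².
N = √(9.6364 × 10⁻⁶) = 3.1043 × 10⁻³ rad s⁻¹ → T = 2π/N = 2.0240 × 10³ s = 33.733 min ≈ 33.7 min.

33.7 min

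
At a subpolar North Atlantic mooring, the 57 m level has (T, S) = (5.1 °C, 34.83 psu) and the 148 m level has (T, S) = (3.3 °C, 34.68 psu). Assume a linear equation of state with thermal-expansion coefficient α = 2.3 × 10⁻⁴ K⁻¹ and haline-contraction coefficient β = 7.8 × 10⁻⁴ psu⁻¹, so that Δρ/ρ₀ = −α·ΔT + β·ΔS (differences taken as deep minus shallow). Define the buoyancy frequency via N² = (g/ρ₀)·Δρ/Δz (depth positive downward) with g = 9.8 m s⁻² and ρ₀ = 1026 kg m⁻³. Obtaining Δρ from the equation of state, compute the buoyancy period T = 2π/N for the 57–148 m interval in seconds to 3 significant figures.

ΔT = -1.8 K, ΔS = -0.15 psu (deep − shallow).
Δρ/ρ₀ = −αΔT + βΔS = 4.14 × 10⁻⁴ − 1.17 × 10⁻⁴ = 2.97 × 10⁻⁴, so Δρ ≈ 0.3047 kg m⁻³.
N² = (g/ρ₀)·Δρ/Δz = g·(Δρ/ρ₀)/Δz = 9.8 × 2.97 × 10⁻⁴ / 91 = 3.1985 × 10⁻⁵ s⁻².
N = √(3.1985 × 10⁻⁵) = 5.6555 × 10⁻³ rad s⁻¹ → T = 2π/N = 1.1110 × 10³ s ≈ 1.11 × 10³ s.

1.11 × 10³ s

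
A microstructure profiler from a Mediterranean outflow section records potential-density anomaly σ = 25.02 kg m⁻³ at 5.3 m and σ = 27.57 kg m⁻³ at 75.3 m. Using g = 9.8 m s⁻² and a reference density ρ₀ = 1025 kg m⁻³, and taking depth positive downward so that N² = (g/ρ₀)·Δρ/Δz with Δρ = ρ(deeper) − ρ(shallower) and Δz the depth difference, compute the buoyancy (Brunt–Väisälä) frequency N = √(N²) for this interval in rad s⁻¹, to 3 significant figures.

0.0187 rad s⁻¹

Δρ = 1027.57 − 1025.02 = 2.55 kg m⁻³ over Δz = 75.3 − 5.3 = 70 m.
N² = (9.8/1025) × (2.55/70) = 3.4829 × 10⁻⁴ s⁻².
N = √(3.4829 × 10⁻⁴) = 0.018663 rad s⁻¹ ≈ 0.0187 rad s⁻¹.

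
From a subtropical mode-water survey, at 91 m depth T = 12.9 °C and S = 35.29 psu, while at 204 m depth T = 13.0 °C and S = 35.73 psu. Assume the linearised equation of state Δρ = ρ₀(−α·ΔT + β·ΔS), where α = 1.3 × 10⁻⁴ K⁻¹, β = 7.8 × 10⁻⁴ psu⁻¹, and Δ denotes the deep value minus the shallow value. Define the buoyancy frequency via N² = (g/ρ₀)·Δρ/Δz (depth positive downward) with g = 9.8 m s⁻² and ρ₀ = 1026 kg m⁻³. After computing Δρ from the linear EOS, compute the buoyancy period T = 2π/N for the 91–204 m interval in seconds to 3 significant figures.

1.17 × 10³ s

ΔT = +0.1 K, ΔS = +0.44 psu (deep − shallow).
Δρ/ρ₀ = −αΔT + βΔS = -1.30 × 10⁻⁵ + 3.432 × 10⁻⁴ = 3.302 × 10⁻⁴, so Δρ ≈ 0.3388 kg m⁻³.
N² = (g/ρ₀)·Δρ/Δz = g·(Δρ/ρ₀)/Δz = 9.8 × 3.302 × 10⁻⁴ / 113 = 2.8637 × 10⁻⁵ s⁻².
N = √(2.8637 × 10⁻⁵) = 5.3514 × 10⁻³ rad s⁻¹ → T = 2π/N = 1.1741 × 10³ s ≈ 1.17 × 10³ s.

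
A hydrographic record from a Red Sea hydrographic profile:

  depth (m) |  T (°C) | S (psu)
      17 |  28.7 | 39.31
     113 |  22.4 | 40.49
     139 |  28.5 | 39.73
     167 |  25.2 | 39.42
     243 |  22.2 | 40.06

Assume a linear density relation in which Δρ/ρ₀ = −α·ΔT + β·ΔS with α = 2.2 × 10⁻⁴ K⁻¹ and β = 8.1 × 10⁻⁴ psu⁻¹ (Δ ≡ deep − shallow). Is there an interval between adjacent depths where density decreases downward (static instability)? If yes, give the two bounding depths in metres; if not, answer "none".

Evaluate Δρ/ρ₀ = −αΔT + βΔS across each adjacent pair:
  17–113 m: −αΔT+βΔS = −(2.2 × 10⁻⁴)(-6.3)+(8.1 × 10⁻⁴)(+1.18) = 2.3 × 10⁻³ → stable
  113–139 m: −αΔT+βΔS = −(2.2 × 10⁻⁴)(+6.1)+(8.1 × 10⁻⁴)(-0.76) = -2.0 × 10⁻³ → UNSTABLE
  139–167 m: −αΔT+βΔS = −(2.2 × 10⁻⁴)(-3.3)+(8.1 × 10⁻⁴)(-0.31) = 4.7 × 10⁻⁴ → stable
  167–243 m: −αΔT+βΔS = −(2.2 × 10⁻⁴)(-3.0)+(8.1 × 10⁻⁴)(+0.64) = 1.2 × 10⁻³ → stable
The 113–139 m interval has Δρ < 0: lighter water underlies denser water.

113–139 m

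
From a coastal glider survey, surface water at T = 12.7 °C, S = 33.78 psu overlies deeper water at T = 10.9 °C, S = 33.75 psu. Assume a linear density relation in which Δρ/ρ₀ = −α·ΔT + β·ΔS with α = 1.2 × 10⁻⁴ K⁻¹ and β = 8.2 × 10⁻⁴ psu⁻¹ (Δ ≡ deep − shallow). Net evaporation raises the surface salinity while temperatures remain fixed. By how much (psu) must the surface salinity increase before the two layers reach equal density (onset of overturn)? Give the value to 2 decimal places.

0.23 psu

Neutral buoyancy requires −α(T_deep − T_surf) + β(S_deep − S_surf′) = 0.
S_surf′ = S_deep − (α/β)·ΔT = 33.75 − (1.2 × 10⁻⁴/8.2 × 10⁻⁴)·(-1.8) = 34.0134 psu.
Increase required: 34.0134 − 33.78 = 0.2334 psu.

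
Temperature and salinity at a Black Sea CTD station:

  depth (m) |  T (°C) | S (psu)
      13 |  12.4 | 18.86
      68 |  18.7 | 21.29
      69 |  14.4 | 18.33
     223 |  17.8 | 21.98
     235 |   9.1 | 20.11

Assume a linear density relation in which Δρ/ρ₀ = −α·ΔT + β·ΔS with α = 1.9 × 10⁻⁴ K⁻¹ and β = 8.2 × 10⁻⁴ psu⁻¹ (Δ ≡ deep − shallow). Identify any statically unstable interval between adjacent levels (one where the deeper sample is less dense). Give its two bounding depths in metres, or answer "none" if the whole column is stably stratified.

Evaluate Δρ/ρ₀ = −αΔT + βΔS across each adjacent pair:
  13–68 m: −αΔT+βΔS = −(1.9 × 10⁻⁴)(+6.3)+(8.2 × 10⁻⁴)(+2.43) = 8.0 × 10⁻⁴ → stable
  68–69 m: −αΔT+βΔS = −(1.9 × 10⁻⁴)(-4.3)+(8.2 × 10⁻⁴)(-2.96) = -1.6 × 10⁻³ → UNSTABLE
  69–223 m: −αΔT+βΔS = −(1.9 × 10⁻⁴)(+3.4)+(8.2 × 10⁻⁴)(+3.65) = 2.3 × 10⁻³ → stable
  223–235 m: −αΔT+βΔS = −(1.9 × 10⁻⁴)(-8.7)+(8.2 × 10⁻⁴)(-1.87) = 1.2 × 10⁻⁴ → stable
The 68–69 m interval has Δρ < 0: lighter water underlies denser water.

68–69 m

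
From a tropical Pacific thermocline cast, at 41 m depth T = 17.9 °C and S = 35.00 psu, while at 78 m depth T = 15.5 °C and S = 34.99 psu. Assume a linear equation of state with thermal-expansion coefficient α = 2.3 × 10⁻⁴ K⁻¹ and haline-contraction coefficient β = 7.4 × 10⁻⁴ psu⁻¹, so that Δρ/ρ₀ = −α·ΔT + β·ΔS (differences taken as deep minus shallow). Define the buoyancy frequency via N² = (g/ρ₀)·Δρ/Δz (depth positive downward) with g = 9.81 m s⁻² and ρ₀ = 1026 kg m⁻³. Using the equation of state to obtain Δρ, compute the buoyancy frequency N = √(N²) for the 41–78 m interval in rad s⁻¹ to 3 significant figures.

0.0120 rad s⁻¹

ΔT = -2.4 K, ΔS = -0.01 psu (deep − shallow).
Δρ/ρ₀ = −αΔT + βΔS = 5.52 × 10⁻⁴ − 7.40 × 10⁻⁶ = 5.446 × 10⁻⁴, so Δρ ≈ 0.5588 kg m⁻³.
N² = (g/ρ₀)·Δρ/Δz = g·(Δρ/ρ₀)/Δz = 9.81 × 5.446 × 10⁻⁴ / 37 = 1.4439 × 10⁻⁴ s⁻².
N = √(1.4439 × 10⁻⁴) = 0.012016 rad s⁻¹ ≈ 0.0120 rad s⁻¹.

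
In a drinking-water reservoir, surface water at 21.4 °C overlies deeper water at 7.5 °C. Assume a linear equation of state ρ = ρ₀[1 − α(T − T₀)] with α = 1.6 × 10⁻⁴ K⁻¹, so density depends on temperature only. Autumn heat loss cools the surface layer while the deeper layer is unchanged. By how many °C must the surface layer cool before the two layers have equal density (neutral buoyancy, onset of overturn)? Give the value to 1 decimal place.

With temperature the only control, equal density requires T_surf′ = T_deep.
T_surf′ = 7.5 °C.
Cooling required: 21.4 − 7.5 = 13.9 °C.

13.9 °C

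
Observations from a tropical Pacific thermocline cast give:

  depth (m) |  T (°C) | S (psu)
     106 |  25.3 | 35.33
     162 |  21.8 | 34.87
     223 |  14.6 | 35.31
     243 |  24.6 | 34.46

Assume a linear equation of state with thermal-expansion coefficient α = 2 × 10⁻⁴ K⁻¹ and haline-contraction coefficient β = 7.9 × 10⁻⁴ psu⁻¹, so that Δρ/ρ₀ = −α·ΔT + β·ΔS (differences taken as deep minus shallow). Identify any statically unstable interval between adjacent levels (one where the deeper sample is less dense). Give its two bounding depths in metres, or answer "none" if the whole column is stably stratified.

223–243 m

Evaluate Δρ/ρ₀ = −αΔT + βΔS across each adjacent pair:
  106–162 m: −αΔT+βΔS = −(2 × 10⁻⁴)(-3.5)+(7.9 × 10⁻⁴)(-0.46) = 3.4 × 10⁻⁴ → stable
  162–223 m: −αΔT+βΔS = −(2 × 10⁻⁴)(-7.2)+(7.9 × 10⁻⁴)(+0.44) = 1.8 × 10⁻³ → stable
  223–243 m: −αΔT+βΔS = −(2 × 10⁻⁴)(+10.0)+(7.9 × 10⁻⁴)(-0.85) = -2.7 × 10⁻³ → UNSTABLE
The 223–243 m interval has Δρ < 0: lighter water underlies denser water.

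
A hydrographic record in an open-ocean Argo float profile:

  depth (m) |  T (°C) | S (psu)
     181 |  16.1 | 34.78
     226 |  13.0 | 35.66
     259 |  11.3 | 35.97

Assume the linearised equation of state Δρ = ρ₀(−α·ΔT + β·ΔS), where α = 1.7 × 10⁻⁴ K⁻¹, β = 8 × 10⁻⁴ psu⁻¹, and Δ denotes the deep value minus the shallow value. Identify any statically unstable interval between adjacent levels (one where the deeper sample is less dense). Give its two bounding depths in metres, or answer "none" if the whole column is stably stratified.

none

Evaluate Δρ/ρ₀ = −αΔT + βΔS across each adjacent pair:
  181–226 m: −αΔT+βΔS = −(1.7 × 10⁻⁴)(-3.1)+(8 × 10⁻⁴)(+0.88) = 1.2 × 10⁻³ → stable
  226–259 m: −αΔT+βΔS = −(1.7 × 10⁻⁴)(-1.7)+(8 × 10⁻⁴)(+0.31) = 5.4 × 10⁻⁴ → stable
Every interval has Δρ > 0: the column is stably stratified throughout.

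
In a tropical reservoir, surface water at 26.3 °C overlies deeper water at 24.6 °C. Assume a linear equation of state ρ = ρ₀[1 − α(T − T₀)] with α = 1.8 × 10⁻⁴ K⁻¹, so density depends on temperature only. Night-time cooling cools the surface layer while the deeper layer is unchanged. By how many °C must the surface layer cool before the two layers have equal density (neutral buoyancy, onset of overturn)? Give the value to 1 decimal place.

With temperature the only control, equal density requires T_surf′ = T_deep.
T_surf′ = 24.6 °C.
Cooling required: 26.3 − 24.6 = 1.7 °C.

1.7 °C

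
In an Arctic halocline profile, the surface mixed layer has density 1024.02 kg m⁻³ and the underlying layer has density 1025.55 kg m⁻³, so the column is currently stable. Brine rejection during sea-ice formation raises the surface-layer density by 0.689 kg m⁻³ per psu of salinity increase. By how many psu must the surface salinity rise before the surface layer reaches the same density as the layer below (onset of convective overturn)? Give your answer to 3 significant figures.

Density deficit of the surface layer: 1025.55 − 1024.02 = 1.53 kg m⁻³.
Required change = 1.53 / 0.689 = 2.22 psu.

2.22 psu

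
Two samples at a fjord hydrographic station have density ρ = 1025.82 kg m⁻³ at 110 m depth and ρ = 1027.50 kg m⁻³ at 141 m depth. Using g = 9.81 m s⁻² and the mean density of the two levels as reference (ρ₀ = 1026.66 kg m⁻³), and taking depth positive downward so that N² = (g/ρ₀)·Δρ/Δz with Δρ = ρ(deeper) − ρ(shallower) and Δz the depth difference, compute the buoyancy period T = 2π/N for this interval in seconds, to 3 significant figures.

276 s

Δρ = 1027.50 − 1025.82 = 1.68 kg m⁻³ over Δz = 141 − 110 = 31 m.
N² = (9.81/1026.66) × (1.68/31) = 5.1783 × 10⁻⁴ s⁻².
N = √(5.1783 × 10⁻⁴) = 0.022756 rad s⁻¹, so T = 2π/N = 276.11 s ≈ 276 s.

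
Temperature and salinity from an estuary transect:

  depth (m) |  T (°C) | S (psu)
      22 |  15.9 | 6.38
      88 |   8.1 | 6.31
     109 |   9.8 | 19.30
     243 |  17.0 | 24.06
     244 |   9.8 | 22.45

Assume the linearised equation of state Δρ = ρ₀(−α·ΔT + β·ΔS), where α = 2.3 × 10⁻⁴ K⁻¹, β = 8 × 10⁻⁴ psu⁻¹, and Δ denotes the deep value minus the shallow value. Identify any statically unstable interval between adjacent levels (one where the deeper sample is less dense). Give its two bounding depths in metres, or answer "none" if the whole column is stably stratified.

Evaluate Δρ/ρ₀ = −αΔT + βΔS across each adjacent pair:
  22–88 m: −αΔT+βΔS = −(2.3 × 10⁻⁴)(-7.8)+(8 × 10⁻⁴)(-0.07) = 1.7 × 10⁻³ → stable
  88–109 m: −αΔT+βΔS = −(2.3 × 10⁻⁴)(+1.7)+(8 × 10⁻⁴)(+12.99) = 0.010 → stable
  109–243 m: −αΔT+βΔS = −(2.3 × 10⁻⁴)(+7.2)+(8 × 10⁻⁴)(+4.76) = 2.2 × 10⁻³ → stable
  243–244 m: −αΔT+βΔS = −(2.3 × 10⁻⁴)(-7.2)+(8 × 10⁻⁴)(-1.61) = 3.7 × 10⁻⁴ → stable
Every interval has Δρ > 0: the column is stably stratified throughout.

none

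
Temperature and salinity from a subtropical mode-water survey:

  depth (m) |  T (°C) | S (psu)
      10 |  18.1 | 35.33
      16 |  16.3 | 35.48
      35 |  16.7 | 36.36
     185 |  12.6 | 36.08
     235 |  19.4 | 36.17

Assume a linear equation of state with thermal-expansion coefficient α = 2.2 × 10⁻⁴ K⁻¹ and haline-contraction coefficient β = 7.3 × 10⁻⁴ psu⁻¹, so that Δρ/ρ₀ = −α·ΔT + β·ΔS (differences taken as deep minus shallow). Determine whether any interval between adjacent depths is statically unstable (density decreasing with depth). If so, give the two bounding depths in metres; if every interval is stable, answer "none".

185–235 m

Evaluate Δρ/ρ₀ = −αΔT + βΔS across each adjacent pair:
  10–16 m: −αΔT+βΔS = −(2.2 × 10⁻⁴)(-1.8)+(7.3 × 10⁻⁴)(+0.15) = 5.1 × 10⁻⁴ → stable
  16–35 m: −αΔT+βΔS = −(2.2 × 10⁻⁴)(+0.4)+(7.3 × 10⁻⁴)(+0.88) = 5.5 × 10⁻⁴ → stable
  35–185 m: −αΔT+βΔS = −(2.2 × 10⁻⁴)(-4.1)+(7.3 × 10⁻⁴)(-0.28) = 7.0 × 10⁻⁴ → stable
  185–235 m: −αΔT+βΔS = −(2.2 × 10⁻⁴)(+6.8)+(7.3 × 10⁻⁴)(+0.09) = -1.4 × 10⁻³ → UNSTABLE
The 185–235 m interval has Δρ < 0: lighter water underlies denser water.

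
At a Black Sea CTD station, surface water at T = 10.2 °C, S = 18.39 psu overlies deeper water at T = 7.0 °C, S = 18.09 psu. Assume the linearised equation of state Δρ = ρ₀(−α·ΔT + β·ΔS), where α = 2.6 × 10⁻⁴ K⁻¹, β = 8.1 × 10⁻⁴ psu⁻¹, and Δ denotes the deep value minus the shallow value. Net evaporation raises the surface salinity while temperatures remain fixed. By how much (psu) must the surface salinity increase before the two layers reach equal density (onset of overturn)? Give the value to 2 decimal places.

0.73 psu

Neutral buoyancy requires −α(T_deep − T_surf) + β(S_deep − S_surf′) = 0.
S_surf′ = S_deep − (α/β)·ΔT = 18.09 − (2.6 × 10⁻⁴/8.1 × 10⁻⁴)·(-3.2) = 19.1172 psu.
Increase required: 19.1172 − 18.39 = 0.7272 psu.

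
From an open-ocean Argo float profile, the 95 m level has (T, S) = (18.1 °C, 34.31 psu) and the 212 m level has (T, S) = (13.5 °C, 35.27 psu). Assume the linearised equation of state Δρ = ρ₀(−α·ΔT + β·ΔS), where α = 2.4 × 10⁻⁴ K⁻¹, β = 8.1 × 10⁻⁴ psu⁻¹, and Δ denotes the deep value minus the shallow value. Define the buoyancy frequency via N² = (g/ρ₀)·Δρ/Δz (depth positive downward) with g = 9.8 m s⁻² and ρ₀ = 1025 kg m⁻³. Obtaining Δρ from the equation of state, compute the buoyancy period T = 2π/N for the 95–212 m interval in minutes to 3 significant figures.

ΔT = -4.6 K, ΔS = +0.96 psu (deep − shallow).
Δρ/ρ₀ = −αΔT + βΔS = 1.104 × 10⁻³ + 7.776 × 10⁻⁴ = 1.8816 × 10⁻³, so Δρ ≈ 1.929 kg m⁻³.
N² = (g/ρ₀)·Δρ/Δz = g·(Δρ/ρ₀)/Δz = 9.8 × 1.8816 × 10⁻³ / 117 = 1.5760 × 10⁻⁴ s⁻².
N = √(1.5760 × 10⁻⁴) = 0.012554 rad s⁻¹ → T = 2π/N = 500.49 s = 8.3415 min ≈ 8.34 min.

8.34 min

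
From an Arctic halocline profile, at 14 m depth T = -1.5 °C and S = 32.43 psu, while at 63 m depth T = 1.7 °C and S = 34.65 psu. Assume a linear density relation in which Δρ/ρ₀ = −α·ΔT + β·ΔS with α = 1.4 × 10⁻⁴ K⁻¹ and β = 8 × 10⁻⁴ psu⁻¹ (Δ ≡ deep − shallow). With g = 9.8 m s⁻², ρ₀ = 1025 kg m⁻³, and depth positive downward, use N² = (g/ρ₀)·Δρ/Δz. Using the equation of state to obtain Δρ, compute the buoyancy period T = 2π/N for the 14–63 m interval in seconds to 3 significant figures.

ΔT = +3.2 K, ΔS = +2.22 psu (deep − shallow).
Δρ/ρ₀ = −αΔT + βΔS = -4.48 × 10⁻⁴ + 1.776 × 10⁻³ = 1.328 × 10⁻³, so Δρ ≈ 1.361 kg m⁻³.
N² = (g/ρ₀)·Δρ/Δz = g·(Δρ/ρ₀)/Δz = 9.8 × 1.328 × 10⁻³ / 49 = 2.6560 × 10⁻⁴ s⁻².
N = √(2.6560 × 10⁻⁴) = 0.016297 rad s⁻¹ → T = 2π/N = 385.54 s ≈ 386 s.

386 s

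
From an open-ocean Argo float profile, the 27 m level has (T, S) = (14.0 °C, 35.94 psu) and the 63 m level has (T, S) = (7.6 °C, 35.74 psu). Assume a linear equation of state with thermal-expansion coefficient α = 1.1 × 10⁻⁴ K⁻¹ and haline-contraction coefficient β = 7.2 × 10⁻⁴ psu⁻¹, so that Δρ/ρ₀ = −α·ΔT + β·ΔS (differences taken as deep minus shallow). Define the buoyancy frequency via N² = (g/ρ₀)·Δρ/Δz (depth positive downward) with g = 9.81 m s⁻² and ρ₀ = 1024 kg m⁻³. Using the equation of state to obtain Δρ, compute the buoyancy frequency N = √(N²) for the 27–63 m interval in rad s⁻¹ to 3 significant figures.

0.0124 rad s⁻¹

ΔT = -6.4 K, ΔS = -0.20 psu (deep − shallow).
Δρ/ρ₀ = −αΔT + βΔS = 7.04 × 10⁻⁴ − 1.44 × 10⁻⁴ = 5.60 × 10⁻⁴, so Δρ ≈ 0.5734 kg m⁻³.
N² = (g/ρ₀)·Δρ/Δz = g·(Δρ/ρ₀)/Δz = 9.81 × 5.60 × 10⁻⁴ / 36 = 1.5260 × 10⁻⁴ s⁻².
N = √(1.5260 × 10⁻⁴) = 0.012353 rad s⁻¹ ≈ 0.0124 rad s⁻¹.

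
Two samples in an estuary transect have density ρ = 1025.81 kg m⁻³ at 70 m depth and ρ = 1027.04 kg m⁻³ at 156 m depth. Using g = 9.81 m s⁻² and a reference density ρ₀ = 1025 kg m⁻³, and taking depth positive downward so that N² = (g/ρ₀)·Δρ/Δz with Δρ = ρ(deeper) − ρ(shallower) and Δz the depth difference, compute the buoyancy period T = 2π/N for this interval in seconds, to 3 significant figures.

537 s

Δρ = 1027.04 − 1025.81 = 1.23 kg m⁻³ over Δz = 156 − 70 = 86 m.
N² = (9.81/1025) × (1.23/86) = 1.3688 × 10⁻⁴ s⁻².
N = √(1.3688 × 10⁻⁴) = 0.011700 rad s⁻¹, so T = 2π/N = 537.02 s ≈ 537 s.
N² > 0, so the interval is statically stable.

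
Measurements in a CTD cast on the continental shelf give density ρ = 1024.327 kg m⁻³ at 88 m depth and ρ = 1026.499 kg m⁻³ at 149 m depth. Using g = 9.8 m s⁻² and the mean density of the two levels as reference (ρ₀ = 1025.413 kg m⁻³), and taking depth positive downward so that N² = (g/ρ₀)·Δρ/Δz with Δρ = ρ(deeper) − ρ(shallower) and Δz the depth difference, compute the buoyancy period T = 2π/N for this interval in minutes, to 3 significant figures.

5.68 min

Δρ = 1026.499 − 1024.327 = 2.172 kg m⁻³ over Δz = 149 − 88 = 61 m.
N² = (9.8/1025.413) × (2.172/61) = 3.4030 × 10⁻⁴ s⁻².
N = √(3.4030 × 10⁻⁴) = 0.018447 rad s⁻¹, so T = 2π/N = 340.61 s = 5.6768 min ≈ 5.68 min.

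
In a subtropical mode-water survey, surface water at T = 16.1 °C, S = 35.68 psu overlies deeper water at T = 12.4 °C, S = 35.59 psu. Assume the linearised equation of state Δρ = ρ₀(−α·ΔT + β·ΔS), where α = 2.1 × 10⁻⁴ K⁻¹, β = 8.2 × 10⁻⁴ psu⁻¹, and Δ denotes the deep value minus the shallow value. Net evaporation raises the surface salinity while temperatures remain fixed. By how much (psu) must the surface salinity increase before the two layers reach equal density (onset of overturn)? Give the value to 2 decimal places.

Neutral buoyancy requires −α(T_deep − T_surf) + β(S_deep − S_surf′) = 0.
S_surf′ = S_deep − (α/β)·ΔT = 35.59 − (2.1 × 10⁻⁴/8.2 × 10⁻⁴)·(-3.7) = 36.5376 psu.
Increase required: 36.5376 − 35.68 = 0.8576 psu.

0.86 psu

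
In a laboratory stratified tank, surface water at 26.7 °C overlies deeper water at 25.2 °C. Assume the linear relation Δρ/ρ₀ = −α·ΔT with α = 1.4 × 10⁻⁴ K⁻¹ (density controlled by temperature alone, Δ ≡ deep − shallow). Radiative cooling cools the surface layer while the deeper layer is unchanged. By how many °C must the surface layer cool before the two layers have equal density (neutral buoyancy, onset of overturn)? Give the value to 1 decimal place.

1.5 °C

With temperature the only control, equal density requires T_surf′ = T_deep.
T_surf′ = 25.2 °C.
Cooling required: 26.7 − 25.2 = 1.5 °C.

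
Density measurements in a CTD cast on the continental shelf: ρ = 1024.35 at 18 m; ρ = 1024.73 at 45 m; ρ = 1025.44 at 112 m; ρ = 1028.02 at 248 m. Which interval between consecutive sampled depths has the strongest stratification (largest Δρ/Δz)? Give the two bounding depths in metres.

112–248 m

Compute the density gradient over each adjacent pair:
  18–45 m: Δρ/Δz = 0.38/27 = 0.014 kg m⁻⁴
  45–112 m: Δρ/Δz = 0.71/67 = 0.011 kg m⁻⁴
  112–248 m: Δρ/Δz = 2.58/136 = 0.019 kg m⁻⁴
The largest gradient is in the 112–248 m interval — the pycnocline.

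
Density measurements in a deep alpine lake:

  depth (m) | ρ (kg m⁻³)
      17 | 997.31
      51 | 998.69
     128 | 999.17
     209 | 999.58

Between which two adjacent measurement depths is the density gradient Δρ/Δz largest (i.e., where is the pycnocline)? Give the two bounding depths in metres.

Compute the density gradient over each adjacent pair:
  17–51 m: Δρ/Δz = 1.38/34 = 0.041 kg m⁻⁴
  51–128 m: Δρ/Δz = 0.48/77 = 6.2 × 10⁻³ kg m⁻⁴
  128–209 m: Δρ/Δz = 0.41/81 = 5.1 × 10⁻³ kg m⁻⁴
The largest gradient is in the 17–51 m interval — the pycnocline.

17–51 m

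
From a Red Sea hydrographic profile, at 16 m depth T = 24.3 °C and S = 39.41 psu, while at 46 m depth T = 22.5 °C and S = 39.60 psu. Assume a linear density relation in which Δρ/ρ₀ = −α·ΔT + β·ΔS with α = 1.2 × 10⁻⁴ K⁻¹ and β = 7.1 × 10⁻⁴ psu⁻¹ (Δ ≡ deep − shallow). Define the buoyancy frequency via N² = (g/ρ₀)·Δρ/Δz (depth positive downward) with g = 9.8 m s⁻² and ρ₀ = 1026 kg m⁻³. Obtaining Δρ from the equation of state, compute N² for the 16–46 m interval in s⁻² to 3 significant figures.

ΔT = -1.8 K, ΔS = +0.19 psu (deep − shallow).
Δρ/ρ₀ = −αΔT + βΔS = 2.16 × 10⁻⁴ + 1.349 × 10⁻⁴ = 3.509 × 10⁻⁴, so Δρ ≈ 0.3600 kg m⁻³.
N² = (g/ρ₀)·Δρ/Δz = g·(Δρ/ρ₀)/Δz = 9.8 × 3.509 × 10⁻⁴ / 30 = 1.1463 × 10⁻⁴ s⁻² ≈ 1.15 × 10⁻⁴ s⁻².

1.15 × 10⁻⁴ s⁻²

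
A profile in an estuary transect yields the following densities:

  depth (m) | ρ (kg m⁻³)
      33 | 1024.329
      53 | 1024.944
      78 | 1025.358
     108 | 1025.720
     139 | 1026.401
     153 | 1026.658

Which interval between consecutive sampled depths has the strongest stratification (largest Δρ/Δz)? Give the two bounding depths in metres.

Compute the density gradient over each adjacent pair:
  33–53 m: Δρ/Δz = 0.615/20 = 0.031 kg m⁻⁴
  53–78 m: Δρ/Δz = 0.414/25 = 0.017 kg m⁻⁴
  78–108 m: Δρ/Δz = 0.362/30 = 0.012 kg m⁻⁴
  108–139 m: Δρ/Δz = 0.681/31 = 0.022 kg m⁻⁴
  139–153 m: Δρ/Δz = 0.257/14 = 0.018 kg m⁻⁴
The largest gradient is in the 33–53 m interval — the pycnocline.

33–53 m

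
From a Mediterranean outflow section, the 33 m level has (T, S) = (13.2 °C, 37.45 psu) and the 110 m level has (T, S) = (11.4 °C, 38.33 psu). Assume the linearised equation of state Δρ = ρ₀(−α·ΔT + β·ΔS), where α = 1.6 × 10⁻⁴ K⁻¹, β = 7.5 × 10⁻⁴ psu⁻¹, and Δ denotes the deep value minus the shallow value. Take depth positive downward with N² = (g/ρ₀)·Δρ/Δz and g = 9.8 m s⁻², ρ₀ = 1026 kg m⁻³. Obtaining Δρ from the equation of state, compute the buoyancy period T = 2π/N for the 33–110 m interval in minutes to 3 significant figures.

9.53 min

ΔT = -1.8 K, ΔS = +0.88 psu (deep − shallow).
Δρ/ρ₀ = −αΔT + βΔS = 2.88 × 10⁻⁴ + 6.60 × 10⁻⁴ = 9.48 × 10⁻⁴, so Δρ ≈ 0.9726 kg m⁻³.
N² = (g/ρ₀)·Δρ/Δz = g·(Δρ/ρ₀)/Δz = 9.8 × 9.48 × 10⁻⁴ / 77 = 1.2065 × 10⁻⁴ s⁻².
N = √(1.2065 × 10⁻⁴) = 0.010984 rad s⁻¹ → T = 2π/N = 572.03 s = 9.5338 min ≈ 9.53 min.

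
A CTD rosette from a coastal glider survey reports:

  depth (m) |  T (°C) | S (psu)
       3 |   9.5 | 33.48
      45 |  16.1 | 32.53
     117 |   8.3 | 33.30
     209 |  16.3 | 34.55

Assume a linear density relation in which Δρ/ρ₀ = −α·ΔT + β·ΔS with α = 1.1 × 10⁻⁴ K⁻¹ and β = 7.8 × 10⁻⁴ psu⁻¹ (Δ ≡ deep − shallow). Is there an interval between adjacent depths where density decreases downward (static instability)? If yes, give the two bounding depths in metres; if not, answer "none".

Evaluate Δρ/ρ₀ = −αΔT + βΔS across each adjacent pair:
  3–45 m: −αΔT+βΔS = −(1.1 × 10⁻⁴)(+6.6)+(7.8 × 10⁻⁴)(-0.95) = -1.5 × 10⁻³ → UNSTABLE
  45–117 m: −αΔT+βΔS = −(1.1 × 10⁻⁴)(-7.8)+(7.8 × 10⁻⁴)(+0.77) = 1.5 × 10⁻³ → stable
  117–209 m: −αΔT+βΔS = −(1.1 × 10⁻⁴)(+8.0)+(7.8 × 10⁻⁴)(+1.25) = 9.5 × 10⁻⁵ → stable
The 3–45 m interval has Δρ < 0: lighter water underlies denser water.

3–45 m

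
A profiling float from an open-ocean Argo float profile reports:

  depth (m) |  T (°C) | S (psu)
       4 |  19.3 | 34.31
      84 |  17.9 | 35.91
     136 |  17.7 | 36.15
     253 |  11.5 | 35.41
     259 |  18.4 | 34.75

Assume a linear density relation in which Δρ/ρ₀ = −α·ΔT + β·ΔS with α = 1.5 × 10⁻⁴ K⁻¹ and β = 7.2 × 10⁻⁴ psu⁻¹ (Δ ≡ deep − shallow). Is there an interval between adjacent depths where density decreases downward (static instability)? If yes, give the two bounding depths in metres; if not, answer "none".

Evaluate Δρ/ρ₀ = −αΔT + βΔS across each adjacent pair:
  4–84 m: −αΔT+βΔS = −(1.5 × 10⁻⁴)(-1.4)+(7.2 × 10⁻⁴)(+1.60) = 1.4 × 10⁻³ → stable
  84–136 m: −αΔT+βΔS = −(1.5 × 10⁻⁴)(-0.2)+(7.2 × 10⁻⁴)(+0.24) = 2.0 × 10⁻⁴ → stable
  136–253 m: −αΔT+βΔS = −(1.5 × 10⁻⁴)(-6.2)+(7.2 × 10⁻⁴)(-0.74) = 4.0 × 10⁻⁴ → stable
  253–259 m: −αΔT+βΔS = −(1.5 × 10⁻⁴)(+6.9)+(7.2 × 10⁻⁴)(-0.66) = -1.5 × 10⁻³ → UNSTABLE
The 253–259 m interval has Δρ < 0: lighter water underlies denser water.

253–259 m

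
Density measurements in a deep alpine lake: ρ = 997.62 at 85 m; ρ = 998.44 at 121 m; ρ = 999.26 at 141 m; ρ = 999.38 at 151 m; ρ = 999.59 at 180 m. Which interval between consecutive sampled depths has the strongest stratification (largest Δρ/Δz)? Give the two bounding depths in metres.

Compute the density gradient over each adjacent pair:
  85–121 m: Δρ/Δz = 0.82/36 = 0.023 kg m⁻⁴
  121–141 m: Δρ/Δz = 0.82/20 = 0.041 kg m⁻⁴
  141–151 m: Δρ/Δz = 0.12/10 = 0.012 kg m⁻⁴
  151–180 m: Δρ/Δz = 0.21/29 = 7.2 × 10⁻³ kg m⁻⁴
The largest gradient is in the 121–141 m interval — the pycnocline.

121–141 m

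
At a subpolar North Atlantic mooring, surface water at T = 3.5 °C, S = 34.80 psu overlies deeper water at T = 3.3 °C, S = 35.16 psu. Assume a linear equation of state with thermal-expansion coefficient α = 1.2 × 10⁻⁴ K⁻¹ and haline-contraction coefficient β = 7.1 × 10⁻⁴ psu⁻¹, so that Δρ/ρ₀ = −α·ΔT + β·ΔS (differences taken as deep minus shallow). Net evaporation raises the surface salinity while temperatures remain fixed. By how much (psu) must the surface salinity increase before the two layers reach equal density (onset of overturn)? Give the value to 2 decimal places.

0.39 psu

Neutral buoyancy requires −α(T_deep − T_surf) + β(S_deep − S_surf′) = 0.
S_surf′ = S_deep − (α/β)·ΔT = 35.16 − (1.2 × 10⁻⁴/7.1 × 10⁻⁴)·(-0.2) = 35.1938 psu.
Increase required: 35.1938 − 34.80 = 0.3938 psu.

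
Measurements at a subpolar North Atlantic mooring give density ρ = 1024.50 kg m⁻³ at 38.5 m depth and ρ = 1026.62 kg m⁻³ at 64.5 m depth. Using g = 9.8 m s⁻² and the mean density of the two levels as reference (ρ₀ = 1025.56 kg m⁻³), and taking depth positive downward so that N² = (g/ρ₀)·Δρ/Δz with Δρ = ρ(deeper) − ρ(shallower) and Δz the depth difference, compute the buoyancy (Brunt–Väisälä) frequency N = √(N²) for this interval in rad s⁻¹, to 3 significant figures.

0.0279 rad s⁻¹

Δρ = 1026.62 − 1024.50 = 2.12 kg m⁻³ over Δz = 64.5 − 38.5 = 26 m.
N² = (9.8/1025.56) × (2.12/26) = 7.7916 × 10⁻⁴ s⁻².
N = √(7.7916 × 10⁻⁴) = 0.027913 rad s⁻¹ ≈ 0.0279 rad s⁻¹.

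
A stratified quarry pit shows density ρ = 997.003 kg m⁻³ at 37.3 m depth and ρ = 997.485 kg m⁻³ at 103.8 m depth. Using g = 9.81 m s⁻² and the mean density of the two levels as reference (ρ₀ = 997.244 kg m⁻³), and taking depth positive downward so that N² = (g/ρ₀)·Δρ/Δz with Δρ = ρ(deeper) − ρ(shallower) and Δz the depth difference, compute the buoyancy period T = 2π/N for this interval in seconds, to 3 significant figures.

744 s

Δρ = 997.485 − 997.003 = 0.482 kg m⁻³ over Δz = 103.8 − 37.3 = 66.5 m.
N² = (9.81/997.244) × (0.482/66.5) = 7.1301 × 10⁻⁵ s⁻².
N = √(7.1301 × 10⁻⁵) = 8.4440 × 10⁻³ rad s⁻¹, so T = 2π/N = 744.10 s ≈ 744 s.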